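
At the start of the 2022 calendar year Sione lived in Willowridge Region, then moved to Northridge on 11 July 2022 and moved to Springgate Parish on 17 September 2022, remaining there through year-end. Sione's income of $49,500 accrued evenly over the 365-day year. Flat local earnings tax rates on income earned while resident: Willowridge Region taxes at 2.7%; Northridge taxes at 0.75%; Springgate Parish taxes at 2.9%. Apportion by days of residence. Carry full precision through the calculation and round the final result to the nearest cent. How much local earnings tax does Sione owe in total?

$1,185.42

Willowridge Region, 1 January – 10 July 2022: 191 days → $49,500 × 2.7% × 191/365 = $699.3740
Northridge, 11 July – 16 September 2022: 68 days → $49,500 × 0.75% × 68/365 = $69.1644
Springgate Parish, 17 September – 31 December 2022: 106 days → $49,500 × 2.9% × 106/365 = $416.8849
Total = $1,185.4233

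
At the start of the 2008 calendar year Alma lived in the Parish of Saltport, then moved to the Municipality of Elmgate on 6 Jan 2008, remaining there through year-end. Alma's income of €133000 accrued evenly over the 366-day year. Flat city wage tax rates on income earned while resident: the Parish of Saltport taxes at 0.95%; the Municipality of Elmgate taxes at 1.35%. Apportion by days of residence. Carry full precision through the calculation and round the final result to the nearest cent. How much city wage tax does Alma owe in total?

The Parish of Saltport, 1 Jan – 5 Jan 2008: 5 days → €133000 × 0.95% × 5/366 = €17.2609
The Municipality of Elmgate, 6 Jan – 31 Dec 2008: 361 days → €133000 × 1.35% × 361/366 = €1770.9713
Total = €1788.2322

€1788.23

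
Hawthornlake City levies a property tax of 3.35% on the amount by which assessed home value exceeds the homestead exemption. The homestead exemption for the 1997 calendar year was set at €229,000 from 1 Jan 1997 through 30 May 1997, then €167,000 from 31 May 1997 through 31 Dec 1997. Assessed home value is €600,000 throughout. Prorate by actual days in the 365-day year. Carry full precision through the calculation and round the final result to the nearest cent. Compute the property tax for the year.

€13,651.94

1 Jan – 30 May 1997: 150 days, exemption €229,000 → (€600,000 − €229,000) × 3.35% × 150/365 = €5,107.6027
31 May – 31 Dec 1997: 215 days, exemption €167,000 → (€600,000 − €167,000) × 3.35% × 215/365 = €8,544.3356
Total = €13,651.9384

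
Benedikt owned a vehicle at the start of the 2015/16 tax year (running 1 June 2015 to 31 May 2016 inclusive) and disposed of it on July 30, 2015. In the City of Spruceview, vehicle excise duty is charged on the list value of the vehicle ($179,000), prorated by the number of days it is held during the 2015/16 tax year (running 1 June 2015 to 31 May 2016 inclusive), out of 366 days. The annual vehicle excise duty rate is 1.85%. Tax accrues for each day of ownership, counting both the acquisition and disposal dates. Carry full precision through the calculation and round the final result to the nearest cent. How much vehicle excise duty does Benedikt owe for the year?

$542.87

Days held (June 1 – July 30, 2015): 60 out of 366
Tax = $179,000 × 1.85% × 60/366 = $542.8689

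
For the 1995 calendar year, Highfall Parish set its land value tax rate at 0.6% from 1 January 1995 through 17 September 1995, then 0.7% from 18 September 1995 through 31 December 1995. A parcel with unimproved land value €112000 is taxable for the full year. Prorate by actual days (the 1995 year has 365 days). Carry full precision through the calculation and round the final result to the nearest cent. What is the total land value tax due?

€704.22

1 January – 17 September 1995: 260 days at 0.6% → €112000 × 0.6% × 260/365 = €478.6849
18 September – 31 December 1995: 105 days at 0.7% → €112000 × 0.7% × 105/365 = €225.5342
Total = €704.2192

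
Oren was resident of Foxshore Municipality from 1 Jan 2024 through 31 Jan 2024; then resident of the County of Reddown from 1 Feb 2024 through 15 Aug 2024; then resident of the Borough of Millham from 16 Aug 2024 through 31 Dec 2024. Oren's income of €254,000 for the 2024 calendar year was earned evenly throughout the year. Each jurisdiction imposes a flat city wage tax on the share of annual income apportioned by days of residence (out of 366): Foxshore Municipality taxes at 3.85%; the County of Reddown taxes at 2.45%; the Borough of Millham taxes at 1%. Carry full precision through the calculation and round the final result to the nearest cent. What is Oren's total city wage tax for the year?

Foxshore Municipality, 1 Jan – 31 Jan 2024: 31 days → €254,000 × 3.85% × 31/366 = €828.2760
The County of Reddown, 1 Feb – 15 Aug 2024: 197 days → €254,000 × 2.45% × 197/366 = €3,349.5383
The Borough of Millham, 16 Aug – 31 Dec 2024: 138 days → €254,000 × 1% × 138/366 = €957.7049
Total = €5,135.5191

€5,135.52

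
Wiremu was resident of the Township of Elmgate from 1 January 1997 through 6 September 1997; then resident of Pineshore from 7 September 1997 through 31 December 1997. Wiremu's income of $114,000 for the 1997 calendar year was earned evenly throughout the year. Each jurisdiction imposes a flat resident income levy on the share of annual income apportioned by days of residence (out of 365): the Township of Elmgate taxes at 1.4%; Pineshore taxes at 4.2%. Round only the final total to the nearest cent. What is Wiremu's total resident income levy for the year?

The Township of Elmgate, 1 January – 6 September 1997: 249 days → $114,000 × 1.4% × 249/365 = $1,088.7781
Pineshore, 7 September – 31 December 1997: 116 days → $114,000 × 4.2% × 116/365 = $1,521.6658
Total = $2,610.4438

$2,610.44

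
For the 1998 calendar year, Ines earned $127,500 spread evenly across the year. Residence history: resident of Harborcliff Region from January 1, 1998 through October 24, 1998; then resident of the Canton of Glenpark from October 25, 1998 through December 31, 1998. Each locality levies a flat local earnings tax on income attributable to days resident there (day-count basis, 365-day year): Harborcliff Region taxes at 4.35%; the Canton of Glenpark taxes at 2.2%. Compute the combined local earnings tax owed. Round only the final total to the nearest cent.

$5,035.55

Harborcliff Region, January 1 – October 24, 1998: 297 days → $127,500 × 4.35% × 297/365 = $4,512.9760
The Canton of Glenpark, October 25 – December 31, 1998: 68 days → $127,500 × 2.2% × 68/365 = $522.5753
Total = $5,035.5514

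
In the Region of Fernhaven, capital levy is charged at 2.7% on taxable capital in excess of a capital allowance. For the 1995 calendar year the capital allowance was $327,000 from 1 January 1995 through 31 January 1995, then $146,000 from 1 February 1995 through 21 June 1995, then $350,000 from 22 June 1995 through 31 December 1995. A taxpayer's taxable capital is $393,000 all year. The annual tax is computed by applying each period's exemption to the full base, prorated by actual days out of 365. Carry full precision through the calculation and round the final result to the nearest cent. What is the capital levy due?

$3,341.49

1 January – 31 January 1995: 31 days, exemption $327,000 → ($393,000 − $327,000) × 2.7% × 31/365 = $151.3479
1 February – 21 June 1995: 141 days, exemption $146,000 → ($393,000 − $146,000) × 2.7% × 141/365 = $2,576.2438
22 June – 31 December 1995: 193 days, exemption $350,000 → ($393,000 − $350,000) × 2.7% × 193/365 = $613.8986
Total = $3,341.4904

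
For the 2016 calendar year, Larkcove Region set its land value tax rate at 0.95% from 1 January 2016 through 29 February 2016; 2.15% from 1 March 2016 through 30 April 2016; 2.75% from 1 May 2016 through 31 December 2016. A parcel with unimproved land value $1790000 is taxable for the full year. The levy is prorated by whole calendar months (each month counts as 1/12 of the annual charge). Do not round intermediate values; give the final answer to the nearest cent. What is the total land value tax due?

1 January – 29 February 2016: 2 months at 0.95% → $1790000 × 0.95% × 2/12 = $2834.1667
1 March – 30 April 2016: 2 months at 2.15% → $1790000 × 2.15% × 2/12 = $6414.1667
1 May – 31 December 2016: 8 months at 2.75% → $1790000 × 2.75% × 8/12 = $32816.6667
Total = $42065.0000

$42065.00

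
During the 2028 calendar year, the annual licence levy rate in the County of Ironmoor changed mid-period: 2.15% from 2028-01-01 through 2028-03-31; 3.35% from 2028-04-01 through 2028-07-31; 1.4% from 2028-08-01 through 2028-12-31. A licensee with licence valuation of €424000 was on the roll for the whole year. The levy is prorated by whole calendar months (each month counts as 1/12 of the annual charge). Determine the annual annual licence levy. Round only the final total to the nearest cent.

€9487.00

2028-01-01 to 2028-03-31: 3 months at 2.15% → €424000 × 2.15% × 3/12 = €2279.0000
2028-04-01 to 2028-07-31: 4 months at 3.35% → €424000 × 3.35% × 4/12 = €4734.6667
2028-08-01 to 2028-12-31: 5 months at 1.4% → €424000 × 1.4% × 5/12 = €2473.3333
Total = €9487.0000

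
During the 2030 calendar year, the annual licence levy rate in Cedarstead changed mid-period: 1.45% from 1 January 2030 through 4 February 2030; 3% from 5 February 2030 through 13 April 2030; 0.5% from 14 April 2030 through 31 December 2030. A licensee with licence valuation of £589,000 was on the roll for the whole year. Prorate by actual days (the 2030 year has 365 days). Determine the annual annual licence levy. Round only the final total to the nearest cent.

1 January – 4 February 2030: 35 days at 1.45% → £589,000 × 1.45% × 35/365 = £818.9521
5 February – 13 April 2030: 68 days at 3% → £589,000 × 3% × 68/365 = £3,291.9452
14 April – 31 December 2030: 262 days at 0.5% → £589,000 × 0.5% × 262/365 = £2,113.9452
Total = £6,224.8425

£6,224.84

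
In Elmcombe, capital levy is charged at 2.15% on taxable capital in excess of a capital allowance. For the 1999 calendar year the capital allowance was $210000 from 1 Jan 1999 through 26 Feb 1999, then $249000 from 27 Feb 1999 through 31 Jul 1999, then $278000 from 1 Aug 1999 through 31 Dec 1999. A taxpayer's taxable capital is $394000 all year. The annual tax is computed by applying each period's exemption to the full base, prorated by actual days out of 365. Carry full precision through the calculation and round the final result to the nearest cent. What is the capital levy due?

1 Jan – 26 Feb 1999: 57 days, exemption $210000 → ($394000 − $210000) × 2.15% × 57/365 = $617.7863
27 Feb – 31 Jul 1999: 155 days, exemption $249000 → ($394000 − $249000) × 2.15% × 155/365 = $1323.8699
1 Aug – 31 Dec 1999: 153 days, exemption $278000 → ($394000 − $278000) × 2.15% × 153/365 = $1045.4301
Total = $2987.0863

$2987.09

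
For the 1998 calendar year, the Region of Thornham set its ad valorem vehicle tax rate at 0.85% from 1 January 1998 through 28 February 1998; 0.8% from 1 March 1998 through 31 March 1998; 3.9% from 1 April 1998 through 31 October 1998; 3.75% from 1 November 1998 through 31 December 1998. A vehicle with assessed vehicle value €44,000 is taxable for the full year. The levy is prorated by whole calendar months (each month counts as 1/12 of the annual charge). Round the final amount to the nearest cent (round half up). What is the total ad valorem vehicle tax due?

1 January – 28 February 1998: 2 months at 0.85% → €44,000 × 0.85% × 2/12 = €62.3333
1 March – 31 March 1998: 1 month at 0.8% → €44,000 × 0.8% × 1/12 = €29.3333
1 April – 31 October 1998: 7 months at 3.9% → €44,000 × 3.9% × 7/12 = €1,001.0000
1 November – 31 December 1998: 2 months at 3.75% → €44,000 × 3.75% × 2/12 = €275.0000
Total = €1,367.6667

€1,367.67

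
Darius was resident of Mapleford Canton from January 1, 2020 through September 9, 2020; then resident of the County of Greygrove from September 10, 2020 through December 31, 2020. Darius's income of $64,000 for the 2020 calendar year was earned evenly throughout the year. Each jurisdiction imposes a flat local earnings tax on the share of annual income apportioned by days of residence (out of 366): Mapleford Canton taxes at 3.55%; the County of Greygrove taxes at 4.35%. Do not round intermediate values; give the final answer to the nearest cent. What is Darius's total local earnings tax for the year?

$2,430.08

Mapleford Canton, January 1 – September 9, 2020: 253 days → $64,000 × 3.55% × 253/366 = $1,570.5355
The County of Greygrove, September 10 – December 31, 2020: 113 days → $64,000 × 4.35% × 113/366 = $859.5410
Total = $2,430.0765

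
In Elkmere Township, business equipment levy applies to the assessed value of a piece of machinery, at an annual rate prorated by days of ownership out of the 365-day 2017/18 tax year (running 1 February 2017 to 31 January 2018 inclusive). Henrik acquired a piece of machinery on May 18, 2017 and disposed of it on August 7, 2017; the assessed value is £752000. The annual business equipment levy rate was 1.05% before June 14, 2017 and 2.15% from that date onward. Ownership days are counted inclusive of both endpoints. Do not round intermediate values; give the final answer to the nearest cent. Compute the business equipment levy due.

£3020.36

May 18 – June 13, 2017: 27 days at 1.05% → £752000 × 1.05% × 27/365 = £584.0877
June 14 – August 7, 2017: 55 days at 2.15% → £752000 × 2.15% × 55/365 = £2436.2740
Total = £3020.3616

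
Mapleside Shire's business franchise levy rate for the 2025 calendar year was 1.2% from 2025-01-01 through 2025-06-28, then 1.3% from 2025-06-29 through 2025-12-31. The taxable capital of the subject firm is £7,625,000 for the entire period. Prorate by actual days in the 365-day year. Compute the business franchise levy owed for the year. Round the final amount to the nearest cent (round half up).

2025-01-01 to 2025-06-28: 179 days at 1.2% → £7,625,000 × 1.2% × 179/365 = £44,872.6027
2025-06-29 to 2025-12-31: 186 days at 1.3% → £7,625,000 × 1.3% × 186/365 = £50,513.0137
Total = £95,385.6164

£95,385.62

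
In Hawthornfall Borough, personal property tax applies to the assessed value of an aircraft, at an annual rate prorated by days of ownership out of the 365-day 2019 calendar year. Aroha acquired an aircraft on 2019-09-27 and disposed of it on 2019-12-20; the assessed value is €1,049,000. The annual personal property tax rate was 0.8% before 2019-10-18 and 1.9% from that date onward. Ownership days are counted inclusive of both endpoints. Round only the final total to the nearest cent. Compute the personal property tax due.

€3,977.58

2019-09-27 to 2019-10-17: 21 days at 0.8% → €1,049,000 × 0.8% × 21/365 = €482.8274
2019-10-18 to 2019-12-20: 64 days at 1.9% → €1,049,000 × 1.9% × 64/365 = €3,494.7507
Total = €3,977.5781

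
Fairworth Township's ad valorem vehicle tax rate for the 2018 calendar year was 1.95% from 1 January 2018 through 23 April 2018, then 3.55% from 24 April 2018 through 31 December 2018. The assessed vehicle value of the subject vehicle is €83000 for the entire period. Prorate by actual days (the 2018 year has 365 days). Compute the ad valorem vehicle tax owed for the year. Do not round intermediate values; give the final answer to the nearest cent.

1 January – 23 April 2018: 113 days at 1.95% → €83000 × 1.95% × 113/365 = €501.0699
24 April – 31 December 2018: 252 days at 3.55% → €83000 × 3.55% × 252/365 = €2034.2959
Total = €2535.3658

€2535.37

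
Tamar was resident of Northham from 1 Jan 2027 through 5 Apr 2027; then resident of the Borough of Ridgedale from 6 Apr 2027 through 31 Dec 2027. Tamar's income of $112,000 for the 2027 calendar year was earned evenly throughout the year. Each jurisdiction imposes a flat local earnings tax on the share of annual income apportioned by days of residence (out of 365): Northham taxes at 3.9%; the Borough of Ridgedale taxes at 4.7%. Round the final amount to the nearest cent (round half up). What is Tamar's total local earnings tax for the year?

Northham, 1 Jan – 5 Apr 2027: 95 days → $112,000 × 3.9% × 95/365 = $1,136.8767
The Borough of Ridgedale, 6 Apr – 31 Dec 2027: 270 days → $112,000 × 4.7% × 270/365 = $3,893.9178
Total = $5,030.7945

$5,030.79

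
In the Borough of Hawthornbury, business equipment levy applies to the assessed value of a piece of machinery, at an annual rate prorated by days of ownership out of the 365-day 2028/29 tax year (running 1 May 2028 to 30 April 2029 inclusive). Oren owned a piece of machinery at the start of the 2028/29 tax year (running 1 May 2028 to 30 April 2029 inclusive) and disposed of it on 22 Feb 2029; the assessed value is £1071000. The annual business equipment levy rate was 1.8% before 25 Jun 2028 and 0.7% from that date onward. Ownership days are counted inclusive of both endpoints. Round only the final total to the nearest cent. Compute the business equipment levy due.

£7896.06

1 May – 24 Jun 2028: 55 days at 1.8% → £1071000 × 1.8% × 55/365 = £2904.9041
25 Jun 2028 – 22 Feb 2029: 243 days at 0.7% → £1071000 × 0.7% × 243/365 = £4991.1534
Total = £7896.0575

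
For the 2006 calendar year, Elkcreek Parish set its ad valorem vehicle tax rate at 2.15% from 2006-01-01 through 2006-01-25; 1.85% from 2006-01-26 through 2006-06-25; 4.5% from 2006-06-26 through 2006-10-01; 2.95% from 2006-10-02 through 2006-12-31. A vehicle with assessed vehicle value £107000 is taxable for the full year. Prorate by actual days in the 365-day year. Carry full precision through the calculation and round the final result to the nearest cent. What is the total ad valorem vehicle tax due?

£3056.24

2006-01-01 to 2006-01-25: 25 days at 2.15% → £107000 × 2.15% × 25/365 = £157.5685
2006-01-26 to 2006-06-25: 151 days at 1.85% → £107000 × 1.85% × 151/365 = £818.9164
2006-06-26 to 2006-10-01: 98 days at 4.5% → £107000 × 4.5% × 98/365 = £1292.7945
2006-10-02 to 2006-12-31: 91 days at 2.95% → £107000 × 2.95% × 91/365 = £786.9630
Total = £3056.2425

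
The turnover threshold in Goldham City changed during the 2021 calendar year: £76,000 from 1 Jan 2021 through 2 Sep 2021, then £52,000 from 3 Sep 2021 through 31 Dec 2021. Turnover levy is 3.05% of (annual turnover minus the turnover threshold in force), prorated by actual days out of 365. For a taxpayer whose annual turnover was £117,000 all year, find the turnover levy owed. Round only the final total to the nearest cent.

£1,491.16

1 Jan – 2 Sep 2021: 245 days, exemption £76,000 → (£117,000 − £76,000) × 3.05% × 245/365 = £839.3767
3 Sep – 31 Dec 2021: 120 days, exemption £52,000 → (£117,000 − £52,000) × 3.05% × 120/365 = £651.7808
Total = £1,491.1575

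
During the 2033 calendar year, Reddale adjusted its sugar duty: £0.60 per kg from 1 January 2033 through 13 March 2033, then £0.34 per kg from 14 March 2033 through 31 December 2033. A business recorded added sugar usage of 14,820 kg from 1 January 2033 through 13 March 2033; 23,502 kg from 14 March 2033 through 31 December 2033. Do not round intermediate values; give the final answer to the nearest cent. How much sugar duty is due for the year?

£16,882.68

1 January – 13 March 2033: 14,820 kg at £0.60/kg → £8,892.00
14 March – 31 December 2033: 23,502 kg at £0.34/kg → £7,990.68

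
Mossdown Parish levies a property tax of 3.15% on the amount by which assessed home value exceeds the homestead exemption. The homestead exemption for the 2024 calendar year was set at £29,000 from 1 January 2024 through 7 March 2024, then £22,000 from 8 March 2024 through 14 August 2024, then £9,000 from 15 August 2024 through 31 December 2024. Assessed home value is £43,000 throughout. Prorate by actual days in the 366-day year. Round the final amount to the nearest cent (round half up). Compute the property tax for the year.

£776.66

1 January – 7 March 2024: 67 days, exemption £29,000 → (£43,000 − £29,000) × 3.15% × 67/366 = £80.7295
8 March – 14 August 2024: 160 days, exemption £22,000 → (£43,000 − £22,000) × 3.15% × 160/366 = £289.1803
15 August – 31 December 2024: 139 days, exemption £9,000 → (£43,000 − £9,000) × 3.15% × 139/366 = £406.7459
Total = £776.6557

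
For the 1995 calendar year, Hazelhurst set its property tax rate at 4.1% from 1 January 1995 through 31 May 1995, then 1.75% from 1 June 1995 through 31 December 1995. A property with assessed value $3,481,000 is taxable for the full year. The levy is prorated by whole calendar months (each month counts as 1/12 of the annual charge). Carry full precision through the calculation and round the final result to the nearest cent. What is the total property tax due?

1 January – 31 May 1995: 5 months at 4.1% → $3,481,000 × 4.1% × 5/12 = $59,467.0833
1 June – 31 December 1995: 7 months at 1.75% → $3,481,000 × 1.75% × 7/12 = $35,535.2083
Total = $95,002.2917

$95,002.29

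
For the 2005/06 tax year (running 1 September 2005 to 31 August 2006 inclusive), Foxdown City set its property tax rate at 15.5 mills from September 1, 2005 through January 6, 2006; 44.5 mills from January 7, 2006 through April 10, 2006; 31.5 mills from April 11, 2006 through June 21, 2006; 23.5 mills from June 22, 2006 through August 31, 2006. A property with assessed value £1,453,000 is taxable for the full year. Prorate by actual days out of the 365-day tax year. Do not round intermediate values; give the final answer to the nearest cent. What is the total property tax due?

September 1, 2005 – January 6, 2006: 128 days at 15.5 mills → £1,453,000 × 1.55% × 128/365 = £7,897.9507
January 7 – April 10, 2006: 94 days at 44.5 mills → £1,453,000 × 4.45% × 94/365 = £16,651.7781
April 11 – June 21, 2006: 72 days at 31.5 mills → £1,453,000 × 3.15% × 72/365 = £9,028.5041
June 22 – August 31, 2006: 71 days at 23.5 mills → £1,453,000 × 2.35% × 71/365 = £6,642.0014
Total = £40,220.2342

£40,220.23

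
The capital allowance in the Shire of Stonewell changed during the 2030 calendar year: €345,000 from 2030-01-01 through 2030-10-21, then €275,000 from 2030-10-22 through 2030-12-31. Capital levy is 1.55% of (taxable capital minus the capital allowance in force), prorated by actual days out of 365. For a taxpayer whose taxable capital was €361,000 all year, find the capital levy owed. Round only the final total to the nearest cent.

€459.05

2030-01-01 to 2030-10-21: 294 days, exemption €345,000 → (€361,000 − €345,000) × 1.55% × 294/365 = €199.7589
2030-10-22 to 2030-12-31: 71 days, exemption €275,000 → (€361,000 − €275,000) × 1.55% × 71/365 = €259.2959
Total = €459.0548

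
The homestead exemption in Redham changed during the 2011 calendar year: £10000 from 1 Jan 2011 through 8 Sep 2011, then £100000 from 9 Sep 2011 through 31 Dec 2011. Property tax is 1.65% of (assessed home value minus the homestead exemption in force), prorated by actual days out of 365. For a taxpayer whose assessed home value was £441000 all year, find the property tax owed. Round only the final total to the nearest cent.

£6647.69

1 Jan – 8 Sep 2011: 251 days, exemption £10000 → (£441000 − £10000) × 1.65% × 251/365 = £4890.3740
9 Sep – 31 Dec 2011: 114 days, exemption £100000 → (£441000 − £100000) × 1.65% × 114/365 = £1757.3178
Total = £6647.6918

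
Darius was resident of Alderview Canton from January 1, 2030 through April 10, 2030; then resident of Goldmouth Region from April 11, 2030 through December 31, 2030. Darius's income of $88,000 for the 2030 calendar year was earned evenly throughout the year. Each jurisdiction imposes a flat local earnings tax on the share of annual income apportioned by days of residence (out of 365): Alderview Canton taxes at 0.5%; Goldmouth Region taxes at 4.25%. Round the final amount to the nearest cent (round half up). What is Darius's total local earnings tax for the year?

$2,835.89

Alderview Canton, January 1 – April 10, 2030: 100 days → $88,000 × 0.5% × 100/365 = $120.5479
Goldmouth Region, April 11 – December 31, 2030: 265 days → $88,000 × 4.25% × 265/365 = $2,715.3425
Total = $2,835.8904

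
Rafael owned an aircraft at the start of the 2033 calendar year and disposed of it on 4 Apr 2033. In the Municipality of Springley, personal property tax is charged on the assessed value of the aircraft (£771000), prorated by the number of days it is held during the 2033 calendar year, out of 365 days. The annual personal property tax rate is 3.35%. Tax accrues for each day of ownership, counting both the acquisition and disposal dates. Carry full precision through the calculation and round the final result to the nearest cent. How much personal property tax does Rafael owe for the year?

£6651.72

Days held (1 Jan – 4 Apr 2033): 94 out of 365
Tax = £771000 × 3.35% × 94/365 = £6651.7233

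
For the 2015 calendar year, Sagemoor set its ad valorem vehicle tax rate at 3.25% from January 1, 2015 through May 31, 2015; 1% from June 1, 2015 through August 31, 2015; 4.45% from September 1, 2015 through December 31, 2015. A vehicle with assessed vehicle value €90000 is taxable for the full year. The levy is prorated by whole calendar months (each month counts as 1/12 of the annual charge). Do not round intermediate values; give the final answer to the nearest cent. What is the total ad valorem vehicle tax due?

€2778.75

January 1 – May 31, 2015: 5 months at 3.25% → €90000 × 3.25% × 5/12 = €1218.7500
June 1 – August 31, 2015: 3 months at 1% → €90000 × 1% × 3/12 = €225.0000
September 1 – December 31, 2015: 4 months at 4.45% → €90000 × 4.45% × 4/12 = €1335.0000
Total = €2778.7500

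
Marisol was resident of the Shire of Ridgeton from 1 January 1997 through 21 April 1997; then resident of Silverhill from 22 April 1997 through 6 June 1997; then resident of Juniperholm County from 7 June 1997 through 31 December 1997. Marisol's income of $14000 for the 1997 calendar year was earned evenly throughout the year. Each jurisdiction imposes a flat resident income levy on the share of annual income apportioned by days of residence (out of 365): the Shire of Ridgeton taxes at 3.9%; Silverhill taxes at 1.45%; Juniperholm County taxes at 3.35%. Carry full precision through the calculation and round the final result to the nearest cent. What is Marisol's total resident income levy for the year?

The Shire of Ridgeton, 1 January – 21 April 1997: 111 days → $14000 × 3.9% × 111/365 = $166.0438
Silverhill, 22 April – 6 June 1997: 46 days → $14000 × 1.45% × 46/365 = $25.5836
Juniperholm County, 7 June – 31 December 1997: 208 days → $14000 × 3.35% × 208/365 = $267.2658
Total = $458.8932

$458.89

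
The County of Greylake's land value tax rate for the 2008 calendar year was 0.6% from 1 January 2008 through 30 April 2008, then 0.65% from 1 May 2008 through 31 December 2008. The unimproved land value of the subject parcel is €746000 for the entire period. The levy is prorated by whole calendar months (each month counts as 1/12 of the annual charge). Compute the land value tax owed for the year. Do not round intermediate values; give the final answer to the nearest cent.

€4724.67

1 January – 30 April 2008: 4 months at 0.6% → €746000 × 0.6% × 4/12 = €1492.0000
1 May – 31 December 2008: 8 months at 0.65% → €746000 × 0.65% × 8/12 = €3232.6667
Total = €4724.6667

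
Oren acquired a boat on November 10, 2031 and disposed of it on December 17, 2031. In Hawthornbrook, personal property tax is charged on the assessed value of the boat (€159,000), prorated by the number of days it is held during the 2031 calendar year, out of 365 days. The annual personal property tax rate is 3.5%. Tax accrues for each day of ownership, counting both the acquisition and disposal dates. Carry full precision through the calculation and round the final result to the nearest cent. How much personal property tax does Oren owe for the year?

€579.37

Days held (November 10 – December 17, 2031): 38 out of 365
Tax = €159,000 × 3.5% × 38/365 = €579.3699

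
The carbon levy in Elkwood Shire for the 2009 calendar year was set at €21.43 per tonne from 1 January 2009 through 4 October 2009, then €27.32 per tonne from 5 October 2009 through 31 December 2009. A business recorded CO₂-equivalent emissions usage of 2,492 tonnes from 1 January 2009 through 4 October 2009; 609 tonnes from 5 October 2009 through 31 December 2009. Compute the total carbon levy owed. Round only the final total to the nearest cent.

1 January – 4 October 2009: 2,492 tonnes at €21.43/tonne → €53,403.56
5 October – 31 December 2009: 609 tonnes at €27.32/tonne → €16,637.88

€70,041.44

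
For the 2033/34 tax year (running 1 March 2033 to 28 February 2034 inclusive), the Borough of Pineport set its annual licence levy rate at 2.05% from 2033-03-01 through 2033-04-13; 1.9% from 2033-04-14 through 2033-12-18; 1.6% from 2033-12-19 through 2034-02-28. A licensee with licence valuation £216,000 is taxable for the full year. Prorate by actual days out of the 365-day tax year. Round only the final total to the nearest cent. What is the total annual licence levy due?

£4,015.23

2033-03-01 to 2033-04-13: 44 days at 2.05% → £216,000 × 2.05% × 44/365 = £533.7863
2033-04-14 to 2033-12-18: 249 days at 1.9% → £216,000 × 1.9% × 249/365 = £2,799.7151
2033-12-19 to 2034-02-28: 72 days at 1.6% → £216,000 × 1.6% × 72/365 = £681.7315
Total = £4,015.2329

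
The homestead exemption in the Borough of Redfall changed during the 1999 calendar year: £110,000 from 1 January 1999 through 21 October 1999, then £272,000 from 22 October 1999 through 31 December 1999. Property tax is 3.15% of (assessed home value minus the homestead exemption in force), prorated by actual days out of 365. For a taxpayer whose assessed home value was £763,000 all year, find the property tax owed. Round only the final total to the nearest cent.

£19,576.86

1 January – 21 October 1999: 294 days, exemption £110,000 → (£763,000 − £110,000) × 3.15% × 294/365 = £16,568.3096
22 October – 31 December 1999: 71 days, exemption £272,000 → (£763,000 − £272,000) × 3.15% × 71/365 = £3,008.5521
Total = £19,576.8616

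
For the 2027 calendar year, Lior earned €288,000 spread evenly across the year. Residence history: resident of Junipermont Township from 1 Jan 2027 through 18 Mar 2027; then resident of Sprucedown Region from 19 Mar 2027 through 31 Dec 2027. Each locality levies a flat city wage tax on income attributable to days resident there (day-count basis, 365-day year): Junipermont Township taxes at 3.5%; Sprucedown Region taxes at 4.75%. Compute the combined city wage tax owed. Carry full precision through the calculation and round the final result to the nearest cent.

Junipermont Township, 1 Jan – 18 Mar 2027: 77 days → €288,000 × 3.5% × 77/365 = €2,126.4658
Sprucedown Region, 19 Mar – 31 Dec 2027: 288 days → €288,000 × 4.75% × 288/365 = €10,794.0822
Total = €12,920.5479

€12,920.55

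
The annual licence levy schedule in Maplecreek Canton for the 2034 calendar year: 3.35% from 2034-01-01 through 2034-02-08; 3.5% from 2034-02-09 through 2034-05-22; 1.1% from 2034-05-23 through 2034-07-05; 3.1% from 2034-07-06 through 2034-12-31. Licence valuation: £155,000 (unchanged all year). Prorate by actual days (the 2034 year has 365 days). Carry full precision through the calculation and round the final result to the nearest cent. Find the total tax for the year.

£4,647.66

2034-01-01 to 2034-02-08: 39 days at 3.35% → £155,000 × 3.35% × 39/365 = £554.8151
2034-02-09 to 2034-05-22: 103 days at 3.5% → £155,000 × 3.5% × 103/365 = £1,530.8904
2034-05-23 to 2034-07-05: 44 days at 1.1% → £155,000 × 1.1% × 44/365 = £205.5342
2034-07-06 to 2034-12-31: 179 days at 3.1% → £155,000 × 3.1% × 179/365 = £2,356.4247
Total = £4,647.6644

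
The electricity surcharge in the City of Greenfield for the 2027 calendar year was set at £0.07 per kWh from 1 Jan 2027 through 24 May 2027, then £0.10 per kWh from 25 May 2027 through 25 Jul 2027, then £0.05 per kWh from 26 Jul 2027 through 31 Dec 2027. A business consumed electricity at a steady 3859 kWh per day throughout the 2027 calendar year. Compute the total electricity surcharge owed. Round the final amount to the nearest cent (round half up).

£93,503.57

1 Jan – 24 May 2027: 144 days × 3859 kWh/day = 555,696 kWh at £0.07/kWh → £38,898.72
25 May – 25 Jul 2027: 62 days × 3859 kWh/day = 239,258 kWh at £0.10/kWh → £23,925.80
26 Jul – 31 Dec 2027: 159 days × 3859 kWh/day = 613,581 kWh at £0.05/kWh → £30,679.05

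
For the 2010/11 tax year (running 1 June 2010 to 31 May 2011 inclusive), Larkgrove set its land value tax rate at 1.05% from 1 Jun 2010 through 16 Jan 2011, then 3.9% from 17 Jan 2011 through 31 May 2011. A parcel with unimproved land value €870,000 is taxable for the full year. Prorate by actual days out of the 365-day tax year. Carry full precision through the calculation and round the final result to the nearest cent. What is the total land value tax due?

1 Jun 2010 – 16 Jan 2011: 230 days at 1.05% → €870,000 × 1.05% × 230/365 = €5,756.3014
17 Jan – 31 May 2011: 135 days at 3.9% → €870,000 × 3.9% × 135/365 = €12,549.4521
Total = €18,305.7534

€18,305.75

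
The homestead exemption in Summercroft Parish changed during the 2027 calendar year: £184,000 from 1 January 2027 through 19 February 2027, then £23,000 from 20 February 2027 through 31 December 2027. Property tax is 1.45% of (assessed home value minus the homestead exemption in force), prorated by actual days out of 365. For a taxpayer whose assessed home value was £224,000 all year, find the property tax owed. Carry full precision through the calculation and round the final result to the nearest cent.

1 January – 19 February 2027: 50 days, exemption £184,000 → (£224,000 − £184,000) × 1.45% × 50/365 = £79.4521
20 February – 31 December 2027: 315 days, exemption £23,000 → (£224,000 − £23,000) × 1.45% × 315/365 = £2,515.2534
Total = £2,594.7055

£2,594.71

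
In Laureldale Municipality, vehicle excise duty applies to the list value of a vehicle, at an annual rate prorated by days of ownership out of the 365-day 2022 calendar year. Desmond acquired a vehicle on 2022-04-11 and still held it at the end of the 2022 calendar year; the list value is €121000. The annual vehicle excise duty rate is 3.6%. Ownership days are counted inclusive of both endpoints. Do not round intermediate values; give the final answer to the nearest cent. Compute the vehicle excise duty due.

€3162.58

Days held (2022-04-11 to 2022-12-31): 265 out of 365
Tax = €121000 × 3.6% × 265/365 = €3162.5753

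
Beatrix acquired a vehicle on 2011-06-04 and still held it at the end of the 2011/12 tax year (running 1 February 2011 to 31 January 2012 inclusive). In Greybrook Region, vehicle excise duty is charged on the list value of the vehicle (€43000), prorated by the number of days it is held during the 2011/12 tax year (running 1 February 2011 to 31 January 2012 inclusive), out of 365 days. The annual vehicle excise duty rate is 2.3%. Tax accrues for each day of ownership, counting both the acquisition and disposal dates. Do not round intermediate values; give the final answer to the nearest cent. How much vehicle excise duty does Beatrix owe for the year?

€655.72

Days held (2011-06-04 to 2012-01-31): 242 out of 365
Tax = €43000 × 2.3% × 242/365 = €655.7205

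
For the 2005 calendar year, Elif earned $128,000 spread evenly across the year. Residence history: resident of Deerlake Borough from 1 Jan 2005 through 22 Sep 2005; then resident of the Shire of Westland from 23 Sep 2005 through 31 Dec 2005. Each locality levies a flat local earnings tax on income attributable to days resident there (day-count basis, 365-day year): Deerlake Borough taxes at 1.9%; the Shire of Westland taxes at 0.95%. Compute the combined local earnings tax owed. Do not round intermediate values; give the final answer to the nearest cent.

Deerlake Borough, 1 Jan – 22 Sep 2005: 265 days → $128,000 × 1.9% × 265/365 = $1,765.6986
The Shire of Westland, 23 Sep – 31 Dec 2005: 100 days → $128,000 × 0.95% × 100/365 = $333.1507
Total = $2,098.8493

$2,098.85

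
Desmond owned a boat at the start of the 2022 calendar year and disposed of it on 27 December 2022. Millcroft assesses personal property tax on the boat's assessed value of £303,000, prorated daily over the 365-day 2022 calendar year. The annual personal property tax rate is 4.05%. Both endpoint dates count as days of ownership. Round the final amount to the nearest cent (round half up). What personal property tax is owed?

£12,137.02

Days held (1 January – 27 December 2022): 361 out of 365
Tax = £303,000 × 4.05% × 361/365 = £12,137.0178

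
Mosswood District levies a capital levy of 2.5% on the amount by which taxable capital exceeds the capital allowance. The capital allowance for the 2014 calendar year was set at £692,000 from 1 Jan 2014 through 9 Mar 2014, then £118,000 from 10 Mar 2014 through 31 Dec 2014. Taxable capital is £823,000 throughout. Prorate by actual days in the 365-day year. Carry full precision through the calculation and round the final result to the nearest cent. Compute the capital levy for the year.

£14,951.58

1 Jan – 9 Mar 2014: 68 days, exemption £692,000 → (£823,000 − £692,000) × 2.5% × 68/365 = £610.1370
10 Mar – 31 Dec 2014: 297 days, exemption £118,000 → (£823,000 − £118,000) × 2.5% × 297/365 = £14,341.4384
Total = £14,951.5753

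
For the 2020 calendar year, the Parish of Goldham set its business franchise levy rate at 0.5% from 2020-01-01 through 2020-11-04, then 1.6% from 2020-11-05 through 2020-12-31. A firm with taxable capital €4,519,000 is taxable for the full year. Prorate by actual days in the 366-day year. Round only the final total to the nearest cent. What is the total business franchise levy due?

€30,336.57

2020-01-01 to 2020-11-04: 309 days at 0.5% → €4,519,000 × 0.5% × 309/366 = €19,076.1066
2020-11-05 to 2020-12-31: 57 days at 1.6% → €4,519,000 × 1.6% × 57/366 = €11,260.4590
Total = €30,336.5656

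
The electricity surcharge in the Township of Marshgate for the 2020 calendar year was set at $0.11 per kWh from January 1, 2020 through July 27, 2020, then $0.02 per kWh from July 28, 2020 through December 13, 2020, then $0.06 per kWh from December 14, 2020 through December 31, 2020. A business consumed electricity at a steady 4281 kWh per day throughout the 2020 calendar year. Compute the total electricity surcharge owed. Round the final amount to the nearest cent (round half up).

$114944.85

January 1 – July 27, 2020: 209 days × 4281 kWh/day = 894,729 kWh at $0.11/kWh → $98420.19
July 28 – December 13, 2020: 139 days × 4281 kWh/day = 595,059 kWh at $0.02/kWh → $11901.18
December 14 – December 31, 2020: 18 days × 4281 kWh/day = 77,058 kWh at $0.06/kWh → $4623.48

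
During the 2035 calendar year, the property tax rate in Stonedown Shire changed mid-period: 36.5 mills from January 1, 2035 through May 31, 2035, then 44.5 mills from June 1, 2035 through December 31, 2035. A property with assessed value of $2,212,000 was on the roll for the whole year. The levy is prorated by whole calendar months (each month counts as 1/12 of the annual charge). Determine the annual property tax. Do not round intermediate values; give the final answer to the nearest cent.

January 1 – May 31, 2035: 5 months at 36.5 mills → $2,212,000 × 3.65% × 5/12 = $33,640.8333
June 1 – December 31, 2035: 7 months at 44.5 mills → $2,212,000 × 4.45% × 7/12 = $57,419.8333
Total = $91,060.6667

$91,060.67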